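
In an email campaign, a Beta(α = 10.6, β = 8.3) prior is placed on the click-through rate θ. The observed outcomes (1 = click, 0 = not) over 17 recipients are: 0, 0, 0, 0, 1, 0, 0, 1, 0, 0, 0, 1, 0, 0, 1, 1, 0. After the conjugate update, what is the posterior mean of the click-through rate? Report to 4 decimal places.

0.4345

The Beta prior is conjugate to a Binomial/Bernoulli likelihood; the update adds successes to α and failures to β.
Posterior: Beta(α+k, β+n−k) = Beta(10.6+5, 8.3+12) = Beta(15.6, 20.3).
Posterior mean = α/(α+β) = 15.6/35.9 = 0.4345.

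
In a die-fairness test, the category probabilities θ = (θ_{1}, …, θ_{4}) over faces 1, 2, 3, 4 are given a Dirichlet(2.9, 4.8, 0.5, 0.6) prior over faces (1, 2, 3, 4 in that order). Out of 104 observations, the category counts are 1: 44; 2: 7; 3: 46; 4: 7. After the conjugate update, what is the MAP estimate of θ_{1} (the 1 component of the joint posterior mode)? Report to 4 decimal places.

The Dirichlet prior is conjugate to the Multinomial likelihood: each posterior αⱼ = prior αⱼ + observed count nⱼ.
Posterior concentration: (46.9, 11.8, 46.5, 7.6), total = 112.8.
Joint mode component: (α_{1}−1)/(Σα−K) = 45.9/108.8 = 0.4219.

0.4219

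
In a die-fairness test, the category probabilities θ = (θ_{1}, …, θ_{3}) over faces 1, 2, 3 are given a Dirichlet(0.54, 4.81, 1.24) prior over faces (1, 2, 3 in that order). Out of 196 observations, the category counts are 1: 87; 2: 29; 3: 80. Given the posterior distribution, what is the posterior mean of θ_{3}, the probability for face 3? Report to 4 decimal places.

0.4010

The Dirichlet prior is conjugate to the Multinomial likelihood: each posterior αⱼ = prior αⱼ + observed count nⱼ.
Posterior concentration: (87.54, 33.81, 81.24), total = 202.59.
E[θ_{3}|data] = α_{3}/Σα = 81.24/202.59 = 0.4010.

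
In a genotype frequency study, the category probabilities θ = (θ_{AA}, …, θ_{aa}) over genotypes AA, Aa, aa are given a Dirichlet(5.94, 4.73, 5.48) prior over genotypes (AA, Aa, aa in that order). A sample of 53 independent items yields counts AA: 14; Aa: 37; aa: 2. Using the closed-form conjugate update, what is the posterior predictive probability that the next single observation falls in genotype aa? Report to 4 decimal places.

The Dirichlet prior is conjugate to the Multinomial likelihood: each posterior αⱼ = prior αⱼ + observed count nⱼ.
Posterior concentration: (19.94, 41.73, 7.48), total = 69.15.
P(next = aa | data) = α_{aa}/Σα = 0.1082.

0.1082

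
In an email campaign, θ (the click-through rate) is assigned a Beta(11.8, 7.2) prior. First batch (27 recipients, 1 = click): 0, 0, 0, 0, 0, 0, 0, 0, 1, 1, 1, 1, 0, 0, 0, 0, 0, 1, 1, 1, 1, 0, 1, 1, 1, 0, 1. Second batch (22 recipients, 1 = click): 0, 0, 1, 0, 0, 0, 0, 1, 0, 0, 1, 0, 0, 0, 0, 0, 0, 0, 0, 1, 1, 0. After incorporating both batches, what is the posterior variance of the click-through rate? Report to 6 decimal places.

The Beta prior is conjugate to a Binomial/Bernoulli likelihood; the update adds successes to α and failures to β.
After batch 1: Beta(11.8+12, 7.2+15) = Beta(23.8, 22.2).
After batch 2: Beta(23.8+5, 22.2+17) = Beta(28.8, 39.2).
Var = αβ/((α+β)²(α+β+1)) = 28.8·39.2/(68.0²·69.0) = 0.003538.

0.003538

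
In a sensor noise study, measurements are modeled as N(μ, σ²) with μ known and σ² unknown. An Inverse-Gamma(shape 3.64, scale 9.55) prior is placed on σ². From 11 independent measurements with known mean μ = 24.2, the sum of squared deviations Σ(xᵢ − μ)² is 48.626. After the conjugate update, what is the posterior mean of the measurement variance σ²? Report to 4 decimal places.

4.1601

With known mean μ and an Inverse-Gamma(α, β) prior on σ², the Normal likelihood is conjugate: posterior is Inv-Gamma(α + n/2, β + Σ(xᵢ−μ)²/2).
Posterior: Inv-Gamma(3.64 + 11/2, 9.55 + 48.626/2) = Inv-Gamma(9.14, 33.8630).
E[σ²|data] = β/(α−1) = 33.8630/8.14 = 4.1601.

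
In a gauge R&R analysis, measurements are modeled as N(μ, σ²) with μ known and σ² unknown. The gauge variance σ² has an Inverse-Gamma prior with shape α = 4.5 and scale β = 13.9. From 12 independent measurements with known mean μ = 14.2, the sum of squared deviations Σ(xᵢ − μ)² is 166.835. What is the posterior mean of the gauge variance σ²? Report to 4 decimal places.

With known mean μ and an Inverse-Gamma(α, β) prior on σ², the Normal likelihood is conjugate: posterior is Inv-Gamma(α + n/2, β + Σ(xᵢ−μ)²/2).
Posterior: Inv-Gamma(4.5 + 12/2, 13.9 + 166.835/2) = Inv-Gamma(10.50, 97.3175).
E[σ²|data] = β/(α−1) = 97.3175/9.50 = 10.2439.

10.2439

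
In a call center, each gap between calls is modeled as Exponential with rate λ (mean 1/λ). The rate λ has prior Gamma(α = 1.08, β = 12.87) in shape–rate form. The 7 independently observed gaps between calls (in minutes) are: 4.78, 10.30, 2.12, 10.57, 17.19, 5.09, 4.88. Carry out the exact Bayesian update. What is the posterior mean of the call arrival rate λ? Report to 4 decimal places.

With a Gamma(shape α, rate β) prior on the exponential rate λ, the posterior after n observations with total T = Σxᵢ is Gamma(α+n, β+T).
Sum of observations T = 54.93 minutes; n = 7.
Posterior: Gamma(1.08+7, 12.87+54.93) = Gamma(8.08, 67.80).
Posterior mean of λ = α/β = 8.08/67.80 = 0.1192.

0.1192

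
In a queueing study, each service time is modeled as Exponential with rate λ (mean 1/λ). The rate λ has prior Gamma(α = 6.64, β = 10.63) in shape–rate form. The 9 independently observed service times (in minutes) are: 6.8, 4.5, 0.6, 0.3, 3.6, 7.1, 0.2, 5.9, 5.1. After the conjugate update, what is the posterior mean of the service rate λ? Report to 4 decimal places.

0.3497

With a Gamma(shape α, rate β) prior on the exponential rate λ, the posterior after n observations with total T = Σxᵢ is Gamma(α+n, β+T).
Sum of observations T = 34.1 minutes; n = 9.
Posterior: Gamma(6.64+9, 10.63+34.1) = Gamma(15.64, 44.73).
Posterior mean of λ = α/β = 15.64/44.73 = 0.3497.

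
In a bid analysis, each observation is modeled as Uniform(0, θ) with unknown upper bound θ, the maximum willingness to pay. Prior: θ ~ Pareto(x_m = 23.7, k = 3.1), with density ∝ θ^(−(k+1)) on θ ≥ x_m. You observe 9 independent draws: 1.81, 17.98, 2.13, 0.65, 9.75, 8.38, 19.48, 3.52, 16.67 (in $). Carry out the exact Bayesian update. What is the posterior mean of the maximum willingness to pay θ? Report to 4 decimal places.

25.8351

A Pareto(scale x_m, shape k) prior on the upper bound θ of Uniform(0, θ) is conjugate: posterior is Pareto(max(x_m, max xᵢ), k + n).
Sample maximum = 19.48; prior scale x_m = 23.7 → posterior scale = max = 23.70.
Posterior shape = 3.1 + 9 = 12.1.
E[θ|data] = k·x_m/(k−1) = 12.1·23.70/11.1 = 25.8351.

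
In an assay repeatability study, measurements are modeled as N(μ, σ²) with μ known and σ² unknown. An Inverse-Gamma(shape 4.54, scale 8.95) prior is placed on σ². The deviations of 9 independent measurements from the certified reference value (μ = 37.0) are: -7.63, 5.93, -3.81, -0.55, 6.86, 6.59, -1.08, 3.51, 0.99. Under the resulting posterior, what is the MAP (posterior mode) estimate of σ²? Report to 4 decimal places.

With known mean μ and an Inverse-Gamma(α, β) prior on σ², the Normal likelihood is conjugate: posterior is Inv-Gamma(α + n/2, β + Σ(xᵢ−μ)²/2).
Σ(xᵢ−μ)² = (-7.63)² + (5.93)² + (-3.81)² + (-0.55)² + (6.86)² + (6.59)² + (-1.08)² + (3.51)² + (0.99)² = 213.1547.
Posterior: Inv-Gamma(4.54 + 9/2, 8.95 + 213.1547/2) = Inv-Gamma(9.04, 115.52735).
Mode = β/(α+1) = 115.52735/10.04 = 11.5067.

11.5067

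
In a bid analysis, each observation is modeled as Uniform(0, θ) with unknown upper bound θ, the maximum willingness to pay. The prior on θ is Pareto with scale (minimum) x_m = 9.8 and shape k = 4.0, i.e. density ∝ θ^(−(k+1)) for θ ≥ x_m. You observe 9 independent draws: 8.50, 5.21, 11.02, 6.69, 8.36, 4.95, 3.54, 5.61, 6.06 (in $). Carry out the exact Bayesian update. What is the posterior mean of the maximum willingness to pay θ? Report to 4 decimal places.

A Pareto(scale x_m, shape k) prior on the upper bound θ of Uniform(0, θ) is conjugate: posterior is Pareto(max(x_m, max xᵢ), k + n).
Sample maximum = 11.02; prior scale x_m = 9.8 → posterior scale = max = 11.02.
Posterior shape = 4.0 + 9 = 13.0.
E[θ|data] = k·x_m/(k−1) = 13.0·11.02/12.0 = 11.9383.

11.9383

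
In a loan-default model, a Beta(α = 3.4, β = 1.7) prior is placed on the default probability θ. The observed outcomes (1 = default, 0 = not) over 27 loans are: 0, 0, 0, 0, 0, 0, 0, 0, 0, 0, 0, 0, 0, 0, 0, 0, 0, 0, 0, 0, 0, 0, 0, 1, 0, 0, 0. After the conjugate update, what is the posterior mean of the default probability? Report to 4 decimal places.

The Beta prior is conjugate to a Binomial/Bernoulli likelihood; the update adds successes to α and failures to β.
Posterior: Beta(α+k, β+n−k) = Beta(3.4+1, 1.7+26) = Beta(4.4, 27.7).
Posterior mean = α/(α+β) = 4.4/32.1 = 0.1371.

0.1371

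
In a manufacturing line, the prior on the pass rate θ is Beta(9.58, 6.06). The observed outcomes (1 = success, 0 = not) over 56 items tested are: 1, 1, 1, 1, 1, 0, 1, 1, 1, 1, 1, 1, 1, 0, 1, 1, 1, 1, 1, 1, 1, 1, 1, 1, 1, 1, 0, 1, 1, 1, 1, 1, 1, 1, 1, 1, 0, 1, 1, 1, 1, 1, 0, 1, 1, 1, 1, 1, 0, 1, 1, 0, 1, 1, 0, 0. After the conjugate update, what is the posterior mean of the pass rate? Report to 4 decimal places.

0.7898

The Beta prior is conjugate to a Binomial/Bernoulli likelihood; the update adds successes to α and failures to β.
Posterior: Beta(α+k, β+n−k) = Beta(9.58+47, 6.06+9) = Beta(56.58, 15.06).
Posterior mean = α/(α+β) = 56.58/71.64 = 0.7898.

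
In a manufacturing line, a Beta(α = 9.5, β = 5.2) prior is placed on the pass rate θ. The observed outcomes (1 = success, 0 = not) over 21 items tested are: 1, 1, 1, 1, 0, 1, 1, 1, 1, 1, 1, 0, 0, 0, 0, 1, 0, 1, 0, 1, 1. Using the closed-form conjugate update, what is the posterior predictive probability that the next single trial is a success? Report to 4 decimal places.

0.6583

The Beta prior is conjugate to a Binomial/Bernoulli likelihood; the update adds successes to α and failures to β.
Posterior: Beta(α+k, β+n−k) = Beta(9.5+14, 5.2+7) = Beta(23.5, 12.2).
For a single future Bernoulli trial, P(success | data) = α/(α+β) = 0.6583.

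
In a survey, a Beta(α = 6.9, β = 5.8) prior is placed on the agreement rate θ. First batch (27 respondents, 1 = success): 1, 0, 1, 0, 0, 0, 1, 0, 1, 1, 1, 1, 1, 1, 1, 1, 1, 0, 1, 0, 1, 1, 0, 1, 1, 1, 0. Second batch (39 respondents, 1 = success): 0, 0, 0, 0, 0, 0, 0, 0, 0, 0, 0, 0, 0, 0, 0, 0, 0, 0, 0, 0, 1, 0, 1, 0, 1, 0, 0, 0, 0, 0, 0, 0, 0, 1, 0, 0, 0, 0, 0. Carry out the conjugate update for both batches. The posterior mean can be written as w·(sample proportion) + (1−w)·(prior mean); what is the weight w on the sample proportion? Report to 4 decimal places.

0.8386

The Beta prior is conjugate to a Binomial/Bernoulli likelihood; the update adds successes to α and failures to β.
Total number of respondents: n = 27 + 39 = 66.
Posterior mean = (α₀+k)/(α₀+β₀+n) = [n/(α₀+β₀+n)]·(k/n) + [(α₀+β₀)/(α₀+β₀+n)]·α₀/(α₀+β₀), so only n and the prior enter the weight.
The weight on the data is w = n/(α₀+β₀+n) = 66/(6.9+5.8+66) = 66/78.7 = 0.8386.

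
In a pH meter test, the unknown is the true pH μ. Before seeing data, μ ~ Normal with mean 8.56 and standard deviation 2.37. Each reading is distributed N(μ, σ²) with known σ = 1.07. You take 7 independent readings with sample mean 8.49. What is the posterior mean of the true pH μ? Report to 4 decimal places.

8.4920

For Normal data with known variance σ², a Normal(μ₀, σ₀²) prior on μ is conjugate. Posterior precision = 1/σ₀² + n/σ²; posterior mean is the precision-weighted average of μ₀ and x̄.
n·x̄ = 7·8.49 = 59.43.
σ₀² = 2.37² = 5.6169, σ² = 1.07² = 1.1449; σ² + n·σ₀² = 1.1449 + 7·5.6169 = 40.4632.
Posterior mean = (μ₀/σ₀² + n·x̄/σ²)/(1/σ₀² + n/σ²) = (σ²·μ₀ + σ₀²·n·x̄)/(σ² + n·σ₀²) = (1.1449·8.56 + 5.6169·59.43)/40.4632 = 343.612711/40.4632 = 8.4920.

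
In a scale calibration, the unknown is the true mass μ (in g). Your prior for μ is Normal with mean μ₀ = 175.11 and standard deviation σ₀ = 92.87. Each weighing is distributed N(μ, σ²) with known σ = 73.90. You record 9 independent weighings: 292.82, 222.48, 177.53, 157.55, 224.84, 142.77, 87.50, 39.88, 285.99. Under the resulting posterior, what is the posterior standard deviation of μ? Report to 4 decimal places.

23.8100

For Normal data with known variance σ², a Normal(μ₀, σ₀²) prior on μ is conjugate. Posterior precision = 1/σ₀² + n/σ²; posterior mean is the precision-weighted average of μ₀ and x̄.
σ₀² = 92.87² = 8624.8369, σ² = 73.90² = 5461.21; σ² + n·σ₀² = 5461.21 + 9·8624.8369 = 83084.7421.
Posterior precision = 1/σ₀² + n/σ² = 1/8624.8369 + 9/5461.21 = (σ² + n·σ₀²)/(σ₀²σ²) = 83084.7421/(8624.8369·5461.21); posterior variance σₙ² = σ₀²σ²/(σ² + n·σ₀²) = 8624.8369·5461.21/83084.7421 = 566.915710.
Posterior SD = √σₙ² = √(8624.8369·5461.21/83084.7421) = 23.8100.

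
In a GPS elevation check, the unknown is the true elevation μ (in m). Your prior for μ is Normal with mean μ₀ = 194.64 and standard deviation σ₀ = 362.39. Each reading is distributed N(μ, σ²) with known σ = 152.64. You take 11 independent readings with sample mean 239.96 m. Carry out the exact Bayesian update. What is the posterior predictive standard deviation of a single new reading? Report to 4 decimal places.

159.3218

For Normal data with known variance σ², a Normal(μ₀, σ₀²) prior on μ is conjugate. Posterior precision = 1/σ₀² + n/σ²; posterior mean is the precision-weighted average of μ₀ and x̄.
σ₀² = 362.39² = 131326.5121, σ² = 152.64² = 23298.9696; σ² + n·σ₀² = 23298.9696 + 11·131326.5121 = 1467890.6027.
Posterior precision = 1/σ₀² + n/σ² = 1/131326.5121 + 11/23298.9696 = (σ² + n·σ₀²)/(σ₀²σ²) = 1467890.6027/(131326.5121·23298.9696); posterior variance σₙ² = σ₀²σ²/(σ² + n·σ₀²) = 131326.5121·23298.9696/1467890.6027 = 2084.468970.
Predictive variance for one new observation = σₙ² + σ² = 131326.5121·23298.9696/1467890.6027 + 23298.9696 = σ²·(σ₀² + 1467890.6027)/1467890.6027 = 23298.9696·1599217.1148/1467890.6027 = 25383.438570; SD = √(23298.9696·1599217.1148/1467890.6027) = 159.3218.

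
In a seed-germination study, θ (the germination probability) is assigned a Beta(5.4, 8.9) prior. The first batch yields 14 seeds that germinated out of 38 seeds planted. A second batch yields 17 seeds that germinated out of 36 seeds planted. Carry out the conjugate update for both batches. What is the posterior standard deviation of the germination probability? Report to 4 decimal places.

0.0521

The Beta prior is conjugate to a Binomial/Bernoulli likelihood; the update adds successes to α and failures to β.
After batch 1: Beta(5.4+14, 8.9+24) = Beta(19.4, 32.9).
After batch 2: Beta(19.4+17, 32.9+19) = Beta(36.4, 51.9).
Var = αβ/((α+β)²(α+β+1)) = 36.4·51.9/(88.3²·89.3) = 0.00271329; SD = √0.00271329 = 0.0521.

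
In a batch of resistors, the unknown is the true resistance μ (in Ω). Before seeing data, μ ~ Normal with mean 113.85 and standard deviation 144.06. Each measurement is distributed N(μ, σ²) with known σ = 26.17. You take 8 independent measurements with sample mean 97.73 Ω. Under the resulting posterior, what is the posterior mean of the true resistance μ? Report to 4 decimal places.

97.7962

For Normal data with known variance σ², a Normal(μ₀, σ₀²) prior on μ is conjugate. Posterior precision = 1/σ₀² + n/σ²; posterior mean is the precision-weighted average of μ₀ and x̄.
n·x̄ = 8·97.73 = 781.84.
σ₀² = 144.06² = 20753.2836, σ² = 26.17² = 684.8689; σ² + n·σ₀² = 684.8689 + 8·20753.2836 = 166711.1377.
Posterior mean = (μ₀/σ₀² + n·x̄/σ²)/(1/σ₀² + n/σ²) = (σ²·μ₀ + σ₀²·n·x̄)/(σ² + n·σ₀²) = (684.8689·113.85 + 20753.2836·781.84)/166711.1377 = 16303719.574089/166711.1377 = 97.7962.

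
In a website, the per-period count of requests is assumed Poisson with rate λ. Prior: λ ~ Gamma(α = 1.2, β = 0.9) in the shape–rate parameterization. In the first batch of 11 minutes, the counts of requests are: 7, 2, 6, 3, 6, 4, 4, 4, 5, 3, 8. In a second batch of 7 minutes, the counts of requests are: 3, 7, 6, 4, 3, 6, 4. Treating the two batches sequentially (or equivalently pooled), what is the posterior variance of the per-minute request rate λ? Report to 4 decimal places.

With a Gamma(shape α, rate β) prior, the Poisson likelihood is conjugate: the posterior is Gamma(α + ΣXᵢ, β + n).
Batch 1: sum of counts S = 52 over n = 11 minutes.
After batch 1: Gamma(α+S, β+n) = Gamma(1.2+52, 0.9+11) = Gamma(53.2, 11.9).
Batch 2: sum of counts S = 33 over n = 7 minutes.
After batch 2: Gamma(α+S, β+n) = Gamma(53.2+33, 11.9+7) = Gamma(86.2, 18.9).
Var = α/β² = 86.2/18.9² = 0.2413.

0.2413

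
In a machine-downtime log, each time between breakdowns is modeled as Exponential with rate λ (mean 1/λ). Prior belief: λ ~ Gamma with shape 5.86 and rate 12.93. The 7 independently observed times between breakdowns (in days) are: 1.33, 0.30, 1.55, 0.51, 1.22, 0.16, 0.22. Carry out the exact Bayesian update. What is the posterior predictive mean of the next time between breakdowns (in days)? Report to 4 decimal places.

With a Gamma(shape α, rate β) prior on the exponential rate λ, the posterior after n observations with total T = Σxᵢ is Gamma(α+n, β+T).
Sum of observations T = 5.29 days; n = 7.
Posterior: Gamma(5.86+7, 12.93+5.29) = Gamma(12.86, 18.22).
The predictive distribution for the next observation is Lomax; its mean is β/(α−1) = 18.22/11.86 = 1.5363.

1.5363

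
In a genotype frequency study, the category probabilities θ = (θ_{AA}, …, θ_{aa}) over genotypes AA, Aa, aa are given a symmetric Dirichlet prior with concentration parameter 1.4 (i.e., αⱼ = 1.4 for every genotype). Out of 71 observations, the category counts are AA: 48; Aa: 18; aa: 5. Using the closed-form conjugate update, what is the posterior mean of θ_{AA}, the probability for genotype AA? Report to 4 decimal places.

0.6569

The Dirichlet prior is conjugate to the Multinomial likelihood: each posterior αⱼ = prior αⱼ + observed count nⱼ.
Posterior concentration: (49.4, 19.4, 6.4), total = 75.2.
E[θ_{AA}|data] = α_{AA}/Σα = 49.4/75.2 = 0.6569.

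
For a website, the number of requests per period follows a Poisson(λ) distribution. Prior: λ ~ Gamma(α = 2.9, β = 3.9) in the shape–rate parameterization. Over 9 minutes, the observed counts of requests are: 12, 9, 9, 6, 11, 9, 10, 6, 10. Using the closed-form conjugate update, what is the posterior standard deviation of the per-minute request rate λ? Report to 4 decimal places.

0.7143

With a Gamma(shape α, rate β) prior, the Poisson likelihood is conjugate: the posterior is Gamma(α + ΣXᵢ, β + n).
Sum of counts S = 82 over n = 9 minutes.
Posterior: Gamma(α+S, β+n) = Gamma(2.9+82, 3.9+9) = Gamma(84.9, 12.9).
SD = √α/β = √84.9/12.9 = 0.7143.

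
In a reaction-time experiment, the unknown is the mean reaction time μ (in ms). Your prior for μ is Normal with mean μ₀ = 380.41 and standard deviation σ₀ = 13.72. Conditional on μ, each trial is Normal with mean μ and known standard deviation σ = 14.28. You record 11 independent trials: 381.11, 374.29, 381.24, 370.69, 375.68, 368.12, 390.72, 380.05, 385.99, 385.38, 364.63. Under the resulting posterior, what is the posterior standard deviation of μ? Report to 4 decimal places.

4.1080

For Normal data with known variance σ², a Normal(μ₀, σ₀²) prior on μ is conjugate. Posterior precision = 1/σ₀² + n/σ²; posterior mean is the precision-weighted average of μ₀ and x̄.
σ₀² = 13.72² = 188.2384, σ² = 14.28² = 203.9184; σ² + n·σ₀² = 203.9184 + 11·188.2384 = 2274.5408.
Posterior precision = 1/σ₀² + n/σ² = 1/188.2384 + 11/203.9184 = (σ² + n·σ₀²)/(σ₀²σ²) = 2274.5408/(188.2384·203.9184); posterior variance σₙ² = σ₀²σ²/(σ² + n·σ₀²) = 188.2384·203.9184/2274.5408 = 16.876054.
Posterior SD = √σₙ² = √(188.2384·203.9184/2274.5408) = 4.1080.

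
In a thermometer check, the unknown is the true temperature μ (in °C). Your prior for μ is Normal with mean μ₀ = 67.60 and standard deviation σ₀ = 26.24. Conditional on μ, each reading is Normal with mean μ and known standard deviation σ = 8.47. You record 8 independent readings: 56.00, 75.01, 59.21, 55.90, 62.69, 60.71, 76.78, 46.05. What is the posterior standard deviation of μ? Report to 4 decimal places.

For Normal data with known variance σ², a Normal(μ₀, σ₀²) prior on μ is conjugate. Posterior precision = 1/σ₀² + n/σ²; posterior mean is the precision-weighted average of μ₀ and x̄.
σ₀² = 26.24² = 688.5376, σ² = 8.47² = 71.7409; σ² + n·σ₀² = 71.7409 + 8·688.5376 = 5580.0417.
Posterior precision = 1/σ₀² + n/σ² = 1/688.5376 + 8/71.7409 = (σ² + n·σ₀²)/(σ₀²σ²) = 5580.0417/(688.5376·71.7409); posterior variance σₙ² = σ₀²σ²/(σ² + n·σ₀²) = 688.5376·71.7409/5580.0417 = 8.852319.
Posterior SD = √σₙ² = √(688.5376·71.7409/5580.0417) = 2.9753.

2.9753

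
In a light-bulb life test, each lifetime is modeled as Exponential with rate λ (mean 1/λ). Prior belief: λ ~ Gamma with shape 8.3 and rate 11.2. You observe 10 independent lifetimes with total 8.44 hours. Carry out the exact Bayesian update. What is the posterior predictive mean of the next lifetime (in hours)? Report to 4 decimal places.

1.1353

With a Gamma(shape α, rate β) prior on the exponential rate λ, the posterior after n observations with total T = Σxᵢ is Gamma(α+n, β+T).
Posterior: Gamma(8.3+10, 11.2+8.44) = Gamma(18.3, 19.64).
The predictive distribution for the next observation is Lomax; its mean is β/(α−1) = 19.64/17.3 = 1.1353.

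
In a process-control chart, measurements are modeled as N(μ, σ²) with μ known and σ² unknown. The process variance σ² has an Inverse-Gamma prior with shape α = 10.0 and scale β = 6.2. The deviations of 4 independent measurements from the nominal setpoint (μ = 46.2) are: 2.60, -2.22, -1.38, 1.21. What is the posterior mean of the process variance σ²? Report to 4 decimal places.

1.2480

With known mean μ and an Inverse-Gamma(α, β) prior on σ², the Normal likelihood is conjugate: posterior is Inv-Gamma(α + n/2, β + Σ(xᵢ−μ)²/2).
Σ(xᵢ−μ)² = (2.60)² + (-2.22)² + (-1.38)² + (1.21)² = 15.0569.
Posterior: Inv-Gamma(10.0 + 4/2, 6.2 + 15.0569/2) = Inv-Gamma(12.00, 13.72845).
E[σ²|data] = β/(α−1) = 13.72845/11.00 = 1.2480.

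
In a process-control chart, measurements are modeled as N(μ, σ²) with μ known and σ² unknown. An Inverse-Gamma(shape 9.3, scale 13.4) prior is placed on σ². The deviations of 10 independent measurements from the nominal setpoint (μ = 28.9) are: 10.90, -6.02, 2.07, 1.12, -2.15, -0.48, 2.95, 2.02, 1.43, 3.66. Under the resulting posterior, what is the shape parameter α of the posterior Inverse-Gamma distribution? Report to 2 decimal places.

14.30

With known mean μ and an Inverse-Gamma(α, β) prior on σ², the Normal likelihood is conjugate: posterior is Inv-Gamma(α + n/2, β + Σ(xᵢ−μ)²/2).
Σ(xᵢ−μ)² = (10.90)² + (-6.02)² + (2.07)² + (1.12)² + (-2.15)² + (-0.48)² + (2.95)² + (2.02)² + (1.43)² + (3.66)² = 193.6660.
Posterior: Inv-Gamma(9.3 + 10/2, 13.4 + 193.6660/2) = Inv-Gamma(14.30, 110.23300).
Posterior α = 14.30.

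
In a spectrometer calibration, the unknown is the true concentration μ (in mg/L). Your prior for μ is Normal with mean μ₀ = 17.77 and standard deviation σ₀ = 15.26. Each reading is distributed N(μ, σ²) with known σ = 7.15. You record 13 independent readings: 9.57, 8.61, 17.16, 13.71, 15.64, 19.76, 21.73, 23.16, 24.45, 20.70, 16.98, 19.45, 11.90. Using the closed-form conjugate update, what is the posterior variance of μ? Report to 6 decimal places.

3.867194

For Normal data with known variance σ², a Normal(μ₀, σ₀²) prior on μ is conjugate. Posterior precision = 1/σ₀² + n/σ²; posterior mean is the precision-weighted average of μ₀ and x̄.
σ₀² = 15.26² = 232.8676, σ² = 7.15² = 51.1225; σ² + n·σ₀² = 51.1225 + 13·232.8676 = 3078.4013.
Posterior precision = 1/σ₀² + n/σ² = 1/232.8676 + 13/51.1225 = (σ² + n·σ₀²)/(σ₀²σ²) = 3078.4013/(232.8676·51.1225); posterior variance σₙ² = σ₀²σ²/(σ² + n·σ₀²) = 232.8676·51.1225/3078.4013 = 3.867194.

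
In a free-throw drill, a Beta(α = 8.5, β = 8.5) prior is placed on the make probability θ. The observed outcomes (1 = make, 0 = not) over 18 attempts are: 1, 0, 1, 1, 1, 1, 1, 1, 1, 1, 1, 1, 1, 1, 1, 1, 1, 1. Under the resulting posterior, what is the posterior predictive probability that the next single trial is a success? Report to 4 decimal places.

0.7286

The Beta prior is conjugate to a Binomial/Bernoulli likelihood; the update adds successes to α and failures to β.
Posterior: Beta(α+k, β+n−k) = Beta(8.5+17, 8.5+1) = Beta(25.5, 9.5).
For a single future Bernoulli trial, P(success | data) = α/(α+β) = 0.7286.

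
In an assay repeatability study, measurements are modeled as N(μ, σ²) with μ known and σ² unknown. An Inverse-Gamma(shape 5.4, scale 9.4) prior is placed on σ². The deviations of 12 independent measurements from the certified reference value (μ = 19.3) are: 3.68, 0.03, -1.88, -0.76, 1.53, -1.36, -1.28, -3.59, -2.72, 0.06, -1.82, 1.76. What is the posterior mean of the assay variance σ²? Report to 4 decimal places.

3.3166

With known mean μ and an Inverse-Gamma(α, β) prior on σ², the Normal likelihood is conjugate: posterior is Inv-Gamma(α + n/2, β + Σ(xᵢ−μ)²/2).
Σ(xᵢ−μ)² = (3.68)² + (0.03)² + (-1.88)² + (-0.76)² + (1.53)² + (-1.36)² + (-1.28)² + (-3.59)² + (-2.72)² + (0.06)² + (-1.82)² + (1.76)² = 50.1843.
Posterior: Inv-Gamma(5.4 + 12/2, 9.4 + 50.1843/2) = Inv-Gamma(11.40, 34.49215).
E[σ²|data] = β/(α−1) = 34.49215/10.40 = 3.3166.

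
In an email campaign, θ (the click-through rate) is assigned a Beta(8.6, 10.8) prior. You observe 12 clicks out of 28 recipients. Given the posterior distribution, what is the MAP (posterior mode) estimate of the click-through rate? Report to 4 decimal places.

The Beta prior is conjugate to a Binomial/Bernoulli likelihood; the update adds successes to α and failures to β.
Posterior: Beta(α+k, β+n−k) = Beta(8.6+12, 10.8+16) = Beta(20.6, 26.8).
Mode of Beta(a,b) for a,b>1 is (a−1)/(a+b−2) = 19.6/45.4 = 0.4317.

0.4317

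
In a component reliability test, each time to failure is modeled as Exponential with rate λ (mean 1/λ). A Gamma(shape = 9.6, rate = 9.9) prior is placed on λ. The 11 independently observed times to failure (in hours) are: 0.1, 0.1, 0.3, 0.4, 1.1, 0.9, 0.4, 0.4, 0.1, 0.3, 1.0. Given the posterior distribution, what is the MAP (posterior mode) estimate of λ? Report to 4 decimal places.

With a Gamma(shape α, rate β) prior on the exponential rate λ, the posterior after n observations with total T = Σxᵢ is Gamma(α+n, β+T).
Sum of observations T = 5.1 hours; n = 11.
Posterior: Gamma(9.6+11, 9.9+5.1) = Gamma(20.6, 15.0).
Mode = (α−1)/β = 1.3067.

1.3067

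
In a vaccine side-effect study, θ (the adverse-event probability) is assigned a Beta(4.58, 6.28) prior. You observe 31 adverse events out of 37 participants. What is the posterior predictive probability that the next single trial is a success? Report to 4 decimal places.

The Beta prior is conjugate to a Binomial/Bernoulli likelihood; the update adds successes to α and failures to β.
Posterior: Beta(α+k, β+n−k) = Beta(4.58+31, 6.28+6) = Beta(35.58, 12.28).
For a single future Bernoulli trial, P(success | data) = α/(α+β) = 0.7434.

0.7434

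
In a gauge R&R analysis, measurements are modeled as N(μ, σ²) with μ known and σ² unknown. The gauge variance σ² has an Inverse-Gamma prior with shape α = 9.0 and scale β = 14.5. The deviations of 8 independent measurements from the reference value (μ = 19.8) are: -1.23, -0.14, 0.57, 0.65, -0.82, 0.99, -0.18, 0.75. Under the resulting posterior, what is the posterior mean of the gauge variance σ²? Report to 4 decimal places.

With known mean μ and an Inverse-Gamma(α, β) prior on σ², the Normal likelihood is conjugate: posterior is Inv-Gamma(α + n/2, β + Σ(xᵢ−μ)²/2).
Σ(xᵢ−μ)² = (-1.23)² + (-0.14)² + (0.57)² + (0.65)² + (-0.82)² + (0.99)² + (-0.18)² + (0.75)² = 4.5273.
Posterior: Inv-Gamma(9.0 + 8/2, 14.5 + 4.5273/2) = Inv-Gamma(13.00, 16.76365).
E[σ²|data] = β/(α−1) = 16.76365/12.00 = 1.3970.

1.3970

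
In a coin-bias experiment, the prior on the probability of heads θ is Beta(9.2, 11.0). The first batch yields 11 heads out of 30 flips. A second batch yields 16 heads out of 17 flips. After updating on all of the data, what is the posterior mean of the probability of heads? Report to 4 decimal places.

The Beta prior is conjugate to a Binomial/Bernoulli likelihood; the update adds successes to α and failures to β.
After batch 1: Beta(9.2+11, 11.0+19) = Beta(20.2, 30.0).
After batch 2: Beta(20.2+16, 30.0+1) = Beta(36.2, 31.0).
Posterior mean = α/(α+β) = 36.2/67.2 = 0.5387.

0.5387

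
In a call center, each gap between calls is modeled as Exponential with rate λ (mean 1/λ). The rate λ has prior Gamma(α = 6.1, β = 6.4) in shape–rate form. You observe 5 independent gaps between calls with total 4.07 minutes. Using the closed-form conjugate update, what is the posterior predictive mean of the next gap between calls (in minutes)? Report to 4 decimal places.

1.0366

With a Gamma(shape α, rate β) prior on the exponential rate λ, the posterior after n observations with total T = Σxᵢ is Gamma(α+n, β+T).
Posterior: Gamma(6.1+5, 6.4+4.07) = Gamma(11.1, 10.47).
The predictive distribution for the next observation is Lomax; its mean is β/(α−1) = 10.47/10.1 = 1.0366.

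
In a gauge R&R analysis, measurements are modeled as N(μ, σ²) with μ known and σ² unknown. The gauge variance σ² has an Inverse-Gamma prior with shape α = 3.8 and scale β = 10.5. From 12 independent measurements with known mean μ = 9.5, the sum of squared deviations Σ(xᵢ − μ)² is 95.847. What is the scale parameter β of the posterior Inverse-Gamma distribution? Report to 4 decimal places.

With known mean μ and an Inverse-Gamma(α, β) prior on σ², the Normal likelihood is conjugate: posterior is Inv-Gamma(α + n/2, β + Σ(xᵢ−μ)²/2).
Posterior: Inv-Gamma(3.8 + 12/2, 10.5 + 95.847/2) = Inv-Gamma(9.80, 58.4235).
Posterior β = 58.4235.

58.4235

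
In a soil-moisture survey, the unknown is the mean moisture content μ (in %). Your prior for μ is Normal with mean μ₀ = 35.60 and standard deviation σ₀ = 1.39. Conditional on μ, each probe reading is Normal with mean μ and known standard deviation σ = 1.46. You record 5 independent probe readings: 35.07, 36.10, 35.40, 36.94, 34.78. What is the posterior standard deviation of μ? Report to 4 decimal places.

For Normal data with known variance σ², a Normal(μ₀, σ₀²) prior on μ is conjugate. Posterior precision = 1/σ₀² + n/σ²; posterior mean is the precision-weighted average of μ₀ and x̄.
σ₀² = 1.39² = 1.9321, σ² = 1.46² = 2.1316; σ² + n·σ₀² = 2.1316 + 5·1.9321 = 11.7921.
Posterior precision = 1/σ₀² + n/σ² = 1/1.9321 + 5/2.1316 = (σ² + n·σ₀²)/(σ₀²σ²) = 11.7921/(1.9321·2.1316); posterior variance σₙ² = σ₀²σ²/(σ² + n·σ₀²) = 1.9321·2.1316/11.7921 = 0.349256.
Posterior SD = √σₙ² = √(1.9321·2.1316/11.7921) = 0.5910.

0.5910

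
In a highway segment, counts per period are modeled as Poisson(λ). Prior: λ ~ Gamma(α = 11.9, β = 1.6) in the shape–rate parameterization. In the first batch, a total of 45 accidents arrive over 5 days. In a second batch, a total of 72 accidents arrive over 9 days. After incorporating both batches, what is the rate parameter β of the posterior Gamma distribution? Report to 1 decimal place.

15.6

With a Gamma(shape α, rate β) prior, the Poisson likelihood is conjugate: the posterior is Gamma(α + ΣXᵢ, β + n).
After batch 1: Gamma(α+S, β+n) = Gamma(11.9+45, 1.6+5) = Gamma(56.9, 6.6).
After batch 2: Gamma(α+S, β+n) = Gamma(56.9+72, 6.6+9) = Gamma(128.9, 15.6).
Posterior β = 15.6.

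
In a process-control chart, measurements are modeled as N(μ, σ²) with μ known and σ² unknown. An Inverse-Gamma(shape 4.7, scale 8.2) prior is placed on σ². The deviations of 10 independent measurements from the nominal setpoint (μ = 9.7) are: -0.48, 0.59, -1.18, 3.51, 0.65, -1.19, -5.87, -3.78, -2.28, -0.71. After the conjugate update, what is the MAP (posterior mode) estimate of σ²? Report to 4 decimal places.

4.0644

With known mean μ and an Inverse-Gamma(α, β) prior on σ², the Normal likelihood is conjugate: posterior is Inv-Gamma(α + n/2, β + Σ(xᵢ−μ)²/2).
Σ(xᵢ−μ)² = (-0.48)² + (0.59)² + (-1.18)² + (3.51)² + (0.65)² + (-1.19)² + (-5.87)² + (-3.78)² + (-2.28)² + (-0.71)² = 70.5774.
Posterior: Inv-Gamma(4.7 + 10/2, 8.2 + 70.5774/2) = Inv-Gamma(9.70, 43.48870).
Mode = β/(α+1) = 43.48870/10.70 = 4.0644.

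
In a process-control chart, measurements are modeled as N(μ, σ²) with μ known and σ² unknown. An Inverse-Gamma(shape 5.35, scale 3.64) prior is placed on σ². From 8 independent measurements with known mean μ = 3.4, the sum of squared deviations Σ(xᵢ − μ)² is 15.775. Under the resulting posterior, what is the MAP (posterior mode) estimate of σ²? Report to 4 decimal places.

1.1138

With known mean μ and an Inverse-Gamma(α, β) prior on σ², the Normal likelihood is conjugate: posterior is Inv-Gamma(α + n/2, β + Σ(xᵢ−μ)²/2).
Posterior: Inv-Gamma(5.35 + 8/2, 3.64 + 15.775/2) = Inv-Gamma(9.35, 11.5275).
Mode = β/(α+1) = 11.5275/10.35 = 1.1138.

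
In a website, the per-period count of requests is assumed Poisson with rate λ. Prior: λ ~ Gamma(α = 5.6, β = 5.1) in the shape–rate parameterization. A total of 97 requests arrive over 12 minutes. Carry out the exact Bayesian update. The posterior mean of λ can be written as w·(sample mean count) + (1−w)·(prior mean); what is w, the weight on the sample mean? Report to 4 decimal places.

0.7018

With a Gamma(shape α, rate β) prior, the Poisson likelihood is conjugate: the posterior is Gamma(α + ΣXᵢ, β + n).
Posterior mean = (α₀+S)/(β₀+n) = [n/(β₀+n)]·(S/n) + [β₀/(β₀+n)]·(α₀/β₀), so only n and β₀ enter the weight.
Weight on data w = n/(β₀+n) = 12/(5.1+12) = 12/17.1 = 0.7018.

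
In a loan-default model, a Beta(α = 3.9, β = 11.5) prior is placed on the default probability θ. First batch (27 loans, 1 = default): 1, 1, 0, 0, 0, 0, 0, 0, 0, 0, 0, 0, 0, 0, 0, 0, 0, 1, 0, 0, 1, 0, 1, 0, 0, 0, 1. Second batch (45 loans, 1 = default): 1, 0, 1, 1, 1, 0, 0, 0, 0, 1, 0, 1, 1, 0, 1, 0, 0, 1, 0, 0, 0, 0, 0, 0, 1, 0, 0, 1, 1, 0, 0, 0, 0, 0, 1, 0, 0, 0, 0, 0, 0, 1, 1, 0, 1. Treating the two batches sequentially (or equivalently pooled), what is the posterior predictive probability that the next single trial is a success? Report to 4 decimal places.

The Beta prior is conjugate to a Binomial/Bernoulli likelihood; the update adds successes to α and failures to β.
After batch 1: Beta(3.9+6, 11.5+21) = Beta(9.9, 32.5).
After batch 2: Beta(9.9+16, 32.5+29) = Beta(25.9, 61.5).
For a single future Bernoulli trial, P(success | data) = α/(α+β) = 0.2963.

0.2963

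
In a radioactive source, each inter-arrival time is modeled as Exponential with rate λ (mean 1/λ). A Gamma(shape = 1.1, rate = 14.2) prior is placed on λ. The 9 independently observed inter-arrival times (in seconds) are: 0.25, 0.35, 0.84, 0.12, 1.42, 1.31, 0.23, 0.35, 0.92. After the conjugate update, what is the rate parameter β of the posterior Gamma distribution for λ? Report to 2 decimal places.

With a Gamma(shape α, rate β) prior on the exponential rate λ, the posterior after n observations with total T = Σxᵢ is Gamma(α+n, β+T).
Sum of observations T = 5.79 seconds; n = 9.
Posterior: Gamma(1.1+9, 14.2+5.79) = Gamma(10.1, 19.99).
Posterior β = 19.99.

19.99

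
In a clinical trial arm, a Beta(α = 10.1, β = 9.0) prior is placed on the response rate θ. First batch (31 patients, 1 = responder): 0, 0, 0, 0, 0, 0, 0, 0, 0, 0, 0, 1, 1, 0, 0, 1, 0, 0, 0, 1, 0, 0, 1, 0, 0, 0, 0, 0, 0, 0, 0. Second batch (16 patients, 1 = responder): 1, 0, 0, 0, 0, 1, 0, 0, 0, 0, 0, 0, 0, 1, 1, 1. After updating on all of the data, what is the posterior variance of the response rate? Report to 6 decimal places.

0.003154

The Beta prior is conjugate to a Binomial/Bernoulli likelihood; the update adds successes to α and failures to β.
After batch 1: Beta(10.1+5, 9.0+26) = Beta(15.1, 35.0).
After batch 2: Beta(15.1+5, 35.0+11) = Beta(20.1, 46.0).
Var = αβ/((α+β)²(α+β+1)) = 20.1·46.0/(66.1²·67.1) = 0.003154.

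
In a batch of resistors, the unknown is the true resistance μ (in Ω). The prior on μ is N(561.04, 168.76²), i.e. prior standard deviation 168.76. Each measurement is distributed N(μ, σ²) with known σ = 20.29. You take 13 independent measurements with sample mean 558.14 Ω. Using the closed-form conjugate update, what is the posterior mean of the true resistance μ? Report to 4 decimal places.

558.1432

For Normal data with known variance σ², a Normal(μ₀, σ₀²) prior on μ is conjugate. Posterior precision = 1/σ₀² + n/σ²; posterior mean is the precision-weighted average of μ₀ and x̄.
n·x̄ = 13·558.14 = 7255.82.
σ₀² = 168.76² = 28479.9376, σ² = 20.29² = 411.6841; σ² + n·σ₀² = 411.6841 + 13·28479.9376 = 370650.8729.
Posterior mean = (μ₀/σ₀² + n·x̄/σ²)/(1/σ₀² + n/σ²) = (σ²·μ₀ + σ₀²·n·x̄)/(σ² + n·σ₀²) = (411.6841·561.04 + 28479.9376·7255.82)/370650.8729 = 206876272.084296/370650.8729 = 558.1432.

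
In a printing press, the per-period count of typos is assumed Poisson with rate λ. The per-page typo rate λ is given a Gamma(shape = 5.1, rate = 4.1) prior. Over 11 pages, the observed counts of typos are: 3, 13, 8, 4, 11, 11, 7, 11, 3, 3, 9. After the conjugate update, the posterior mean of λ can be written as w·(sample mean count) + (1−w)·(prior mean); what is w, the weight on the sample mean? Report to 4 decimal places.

0.7285

With a Gamma(shape α, rate β) prior, the Poisson likelihood is conjugate: the posterior is Gamma(α + ΣXᵢ, β + n).
Posterior mean = (α₀+S)/(β₀+n) = [n/(β₀+n)]·(S/n) + [β₀/(β₀+n)]·(α₀/β₀), so only n and β₀ enter the weight.
Weight on data w = n/(β₀+n) = 11/(4.1+11) = 11/15.1 = 0.7285.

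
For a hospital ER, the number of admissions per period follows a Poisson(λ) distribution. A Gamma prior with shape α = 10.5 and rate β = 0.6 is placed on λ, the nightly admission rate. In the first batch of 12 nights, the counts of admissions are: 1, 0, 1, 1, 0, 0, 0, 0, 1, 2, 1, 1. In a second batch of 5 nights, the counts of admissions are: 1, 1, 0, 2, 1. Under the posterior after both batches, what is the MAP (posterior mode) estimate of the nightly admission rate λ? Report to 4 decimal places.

With a Gamma(shape α, rate β) prior, the Poisson likelihood is conjugate: the posterior is Gamma(α + ΣXᵢ, β + n).
Batch 1: sum of counts S = 8 over n = 12 nights.
After batch 1: Gamma(α+S, β+n) = Gamma(10.5+8, 0.6+12) = Gamma(18.5, 12.6).
Batch 2: sum of counts S = 5 over n = 5 nights.
After batch 2: Gamma(α+S, β+n) = Gamma(18.5+5, 12.6+5) = Gamma(23.5, 17.6).
Mode of Gamma(α,β) for α≥1 is (α−1)/β = 22.5/17.6 = 1.2784.

1.2784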